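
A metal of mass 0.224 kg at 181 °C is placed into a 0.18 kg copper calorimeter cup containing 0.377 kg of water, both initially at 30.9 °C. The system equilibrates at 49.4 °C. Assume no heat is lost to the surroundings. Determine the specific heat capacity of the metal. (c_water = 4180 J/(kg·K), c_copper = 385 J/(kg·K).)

Net heat exchanged in the isolated system is zero:
0.224·c·(49.4 − 181) + 0.377·4180·(49.4 − 30.9) + 0.18·385·(49.4 − 30.9) = 0
-29.48 c = -30435
c = -30435/-29.48 ≈ 1032 J/(kg·K)

c ≈ 1030 J/(kg·K)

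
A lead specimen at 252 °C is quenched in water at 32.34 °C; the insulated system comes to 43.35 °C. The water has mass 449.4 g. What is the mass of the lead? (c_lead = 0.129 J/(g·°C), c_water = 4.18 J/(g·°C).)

Heat gained plus heat lost sum to zero:
m×0.129×(43.35 − 252) + 449.4×4.18×(43.35 − 32.34) = 0
-26.92 m = -20682
m = -20682/-26.92 ≈ 768.4 g

m ≈ 768 g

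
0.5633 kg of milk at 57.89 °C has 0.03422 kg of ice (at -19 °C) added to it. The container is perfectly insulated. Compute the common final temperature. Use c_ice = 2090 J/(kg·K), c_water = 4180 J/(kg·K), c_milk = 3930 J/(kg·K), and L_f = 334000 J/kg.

Energy balance with sensible and latent terms:
ice -19→0 °C: 0.03422×2090×19 = 1358.9
  melt ice: 0.03422×334000 = 11429
  meltwater 0→T: 0.03422×4180×T = 143.04 T
  milk: 2213.8(T − 57.89)
2356.8 T = 128155 − 12788 = 115367
T ≈ 48.95 °C — above 0 °C, consistent with complete melting.

T_f ≈ 49.0 °C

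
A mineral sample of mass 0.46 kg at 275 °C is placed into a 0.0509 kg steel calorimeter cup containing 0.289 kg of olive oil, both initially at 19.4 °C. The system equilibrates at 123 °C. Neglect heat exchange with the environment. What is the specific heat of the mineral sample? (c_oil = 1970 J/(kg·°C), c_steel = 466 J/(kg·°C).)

Heat gained plus heat lost sum to zero:
0.46·c·(123 − 275) + 0.289·1970·(123 − 19.4) + 0.0509·466·(123 − 19.4) = 0
-69.92 c = -61440
c = -61440/-69.92 ≈ 878.7 J/(kg·°C)

c ≈ 879 J/(kg·°C)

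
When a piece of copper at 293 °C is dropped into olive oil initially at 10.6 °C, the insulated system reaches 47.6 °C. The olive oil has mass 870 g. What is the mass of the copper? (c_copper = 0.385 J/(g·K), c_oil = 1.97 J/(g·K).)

Let T be the final temperature. ΣQ_i = 0:
m×0.385×(47.6 − 293) + 870×1.97×(47.6 − 10.6) = 0
-94.48 m = -63414
m = -63414/-94.48 ≈ 671.2 g

m ≈ 671 g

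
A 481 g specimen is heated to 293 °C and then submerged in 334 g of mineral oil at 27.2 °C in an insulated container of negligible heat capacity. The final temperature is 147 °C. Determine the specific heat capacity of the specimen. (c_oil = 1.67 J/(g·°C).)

c ≈ 0.952 J/(g·°C)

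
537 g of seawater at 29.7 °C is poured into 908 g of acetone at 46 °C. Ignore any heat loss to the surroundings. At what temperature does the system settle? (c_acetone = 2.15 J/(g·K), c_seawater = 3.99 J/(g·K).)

T_f ≈ 37.5 °C

With ΣQ=0 the equilibrium temperature is the m·c-weighted mean:
T_f = (1952.2*46 + 2142.6*29.7) / (1952.2 + 2142.6)
    = 153437 / 4094.8 ≈ 37.47 °C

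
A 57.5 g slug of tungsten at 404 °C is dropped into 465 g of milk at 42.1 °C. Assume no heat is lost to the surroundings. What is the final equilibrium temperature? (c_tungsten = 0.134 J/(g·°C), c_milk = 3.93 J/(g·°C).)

T_f ≈ 43.6 °C

Taking heat into each body as positive, Σ m c ΔT = 0:
57.5×0.134×(T − 404) + 465×3.93×(T − 42.1) = 0
1835.2 T = 80048
T = 80048/1835.2 ≈ 43.62 °C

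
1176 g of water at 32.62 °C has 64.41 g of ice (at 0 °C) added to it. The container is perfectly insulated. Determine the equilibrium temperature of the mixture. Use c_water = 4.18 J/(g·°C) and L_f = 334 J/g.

T_f ≈ 26.8 °C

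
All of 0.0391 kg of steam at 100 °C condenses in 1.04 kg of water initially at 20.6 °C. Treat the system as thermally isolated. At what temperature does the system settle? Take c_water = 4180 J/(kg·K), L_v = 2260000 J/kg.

T_f ≈ 43.1 °C

Taking heat into each body as positive, Σ m c ΔT = 0:
latent heat released on condensation: 0.0391·2260000 = 88366
  condensed water 100 °C→T: 163.44(T − 100)
  water warms: 1.04·4180·(T − 20.6) = 4347.2(T − 20.6)
4510.6 T = 88366 + 16344 + 89552 = 194262
T ≈ 43.07 °C (< 100 °C, so full condensation is consistent).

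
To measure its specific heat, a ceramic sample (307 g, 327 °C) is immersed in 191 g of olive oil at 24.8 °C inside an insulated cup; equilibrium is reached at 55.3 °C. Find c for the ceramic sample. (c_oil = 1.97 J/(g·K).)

Heat lost by the ceramic sample = heat gained by the oil:
307×c×(327 − 55.3) = 191×1.97×(55.3 − 24.8)
83412 c = 11476  ⇒  c ≈ 0.1376 J/(g·K)

c ≈ 0.138 J/(g·K)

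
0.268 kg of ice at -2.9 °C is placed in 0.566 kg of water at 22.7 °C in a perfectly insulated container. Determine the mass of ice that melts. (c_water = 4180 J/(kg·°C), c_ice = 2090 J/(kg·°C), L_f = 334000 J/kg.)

m_melted ≈ 0.156 kg

Heat available from the water dropping to 0 °C: 0.566×4180×22.7 = 53705 J.
Warming the ice to 0 °C takes 0.268×2090×2.9 = 1624.3 J, leaving 52081 J for melting.
Melting all 0.268 kg of ice would need 0.268×334000 = 89512 J.
That's not enough to melt it all — equilibrium is at 0 °C with ice remaining.
Mass melted = 52081/334000 ≈ 0.1559 kg.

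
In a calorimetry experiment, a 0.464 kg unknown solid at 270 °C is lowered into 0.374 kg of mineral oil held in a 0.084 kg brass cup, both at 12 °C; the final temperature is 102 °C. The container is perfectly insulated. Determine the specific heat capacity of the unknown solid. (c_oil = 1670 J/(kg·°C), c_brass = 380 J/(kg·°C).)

Taking heat into each body as positive, Σ m c ΔT = 0:
0.464×c×(102 − 270) + 0.374×1670×(102 − 12) + 0.084×380×(102 − 12) = 0
-77.95 c = -59085
c = -59085/-77.95 ≈ 758 J/(kg·°C)

c ≈ 758 J/(kg·°C)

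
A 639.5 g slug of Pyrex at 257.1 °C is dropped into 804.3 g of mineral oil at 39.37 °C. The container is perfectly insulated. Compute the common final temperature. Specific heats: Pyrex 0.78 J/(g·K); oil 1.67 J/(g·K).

Let T be the final temperature. ΣQ_i = 0:
639.5·0.78·(T − 257.1) + 804.3·1.67·(T − 39.37) = 0
1842 T = 181125
T ≈ 98.33 °C

T_f ≈ 98.3 °C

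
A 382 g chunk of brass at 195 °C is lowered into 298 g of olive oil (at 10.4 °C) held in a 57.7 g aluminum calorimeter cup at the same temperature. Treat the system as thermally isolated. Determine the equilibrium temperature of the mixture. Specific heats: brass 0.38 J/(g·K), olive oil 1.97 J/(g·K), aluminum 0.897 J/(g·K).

Energy conservation, ΣQ = 0:
382×0.38×(T − 195) + 298×1.97×(T − 10.4) + 57.7×0.897×(T − 10.4) = 0
783.98 T = 34950
T = 34950/783.98 ≈ 44.58 °C

T_f ≈ 44.6 °C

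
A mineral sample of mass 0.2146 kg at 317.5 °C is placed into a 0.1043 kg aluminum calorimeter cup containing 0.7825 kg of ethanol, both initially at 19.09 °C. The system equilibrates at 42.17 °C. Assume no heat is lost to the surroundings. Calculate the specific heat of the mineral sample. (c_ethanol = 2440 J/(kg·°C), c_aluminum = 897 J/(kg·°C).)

c ≈ 782 J/(kg·°C)

Let T be the final temperature. ΣQ_i = 0:
0.2146×c×(42.17 − 317.5) + 0.7825×2440×(42.17 − 19.09) + 0.1043×897×(42.17 − 19.09) = 0
-59.09 c = -46226
c = -46226/-59.09 ≈ 782.4 J/(kg·°C)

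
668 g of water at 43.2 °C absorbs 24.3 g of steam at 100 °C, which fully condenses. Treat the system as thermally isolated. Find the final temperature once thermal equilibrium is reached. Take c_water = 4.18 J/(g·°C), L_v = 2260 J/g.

T_f ≈ 64.2 °C

Energy balance with sensible and latent terms:
latent heat released on condensation: 24.3×2260 = 54918; condensed water 100 °C→T: 101.57(T − 100); original water: 2792.2(T − 43.2)
2893.8 T = 54918 + 10157 + 120625 = 185700
T ≈ 64.17 °C (< 100 °C, so full condensation is consistent).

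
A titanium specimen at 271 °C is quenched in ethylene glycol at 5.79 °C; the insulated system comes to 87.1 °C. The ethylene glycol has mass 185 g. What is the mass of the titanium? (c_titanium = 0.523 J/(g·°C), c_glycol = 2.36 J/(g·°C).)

Energy conservation, ΣQ = 0:
m×0.523×(87.1 − 271) + 185×2.36×(87.1 − 5.79) = 0
-96.18 m = -35500
m = -35500/-96.18 ≈ 369.1 g

m ≈ 369 g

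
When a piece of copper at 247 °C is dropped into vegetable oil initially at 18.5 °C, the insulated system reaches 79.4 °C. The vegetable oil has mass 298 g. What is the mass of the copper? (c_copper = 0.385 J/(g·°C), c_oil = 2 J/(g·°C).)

Energy conservation, ΣQ = 0:
m×0.385×(79.4 − 247) + 298×2×(79.4 − 18.5) = 0
-64.53 m = -36296
m = -36296/-64.53 ≈ 562.5 g

m ≈ 563 g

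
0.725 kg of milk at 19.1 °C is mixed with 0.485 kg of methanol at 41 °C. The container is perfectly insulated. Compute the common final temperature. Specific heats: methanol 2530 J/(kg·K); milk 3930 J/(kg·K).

T_f ≈ 25.7 °C

Heat lost by the methanol equals heat gained by the milk:
0.485·2530·(41 − T) = 0.725·3930·(T − 19.1)
1227(41 − T) = 2849.2(T − 19.1)
4076.3 T = 104730  ⇒  T ≈ 25.69 °C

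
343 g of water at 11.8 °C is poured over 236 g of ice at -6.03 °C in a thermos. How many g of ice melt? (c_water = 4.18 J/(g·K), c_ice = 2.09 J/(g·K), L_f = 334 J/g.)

m_melted ≈ 41.7 g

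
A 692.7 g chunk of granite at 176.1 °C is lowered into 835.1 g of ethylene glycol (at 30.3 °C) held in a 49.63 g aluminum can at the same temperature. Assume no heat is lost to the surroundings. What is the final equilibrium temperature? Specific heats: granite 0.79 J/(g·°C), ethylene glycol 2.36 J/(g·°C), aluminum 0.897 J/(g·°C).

Taking heat into each body as positive, Σ m c ΔT = 0:
692.7·0.79·(T − 176.1) + 835.1·2.36·(T − 30.3) + 49.63·0.897·(T − 30.3) = 0
547.23(T − 176.1) + 1970.8(T − 30.3) + 44.52(T − 30.3) = 0
(547.23 + 1970.8 + 44.52) T = 547.23·176.1 + 1970.8·30.3 + 44.52·30.3
T = 157433 / 2562.6 = 61.4 °C

T_f ≈ 61.4 °C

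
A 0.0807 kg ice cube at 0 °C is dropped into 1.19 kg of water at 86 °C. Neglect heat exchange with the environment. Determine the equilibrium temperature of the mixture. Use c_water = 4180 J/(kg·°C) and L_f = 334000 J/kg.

T_f ≈ 75.5 °C

Setting the total heat transfer to zero:
fusion: m_ice L_f = 0.0807·334000 = 26954; meltwater 0→T: 0.0807·4180·T = 337.33 T; water: 4974.2(T − 86)
5311.5 T = 427781 − 26954 = 400827
T ≈ 75.46 °C — above 0 °C, consistent with complete melting.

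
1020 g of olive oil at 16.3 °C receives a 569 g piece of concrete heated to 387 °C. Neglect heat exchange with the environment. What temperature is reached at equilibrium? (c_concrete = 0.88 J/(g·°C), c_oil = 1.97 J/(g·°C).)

T_f is the heat-capacity-weighted average of the initial temperatures:
T_f = (500.72·387 + 2009.4·16.3) / (500.72 + 2009.4)
    = 226532 / 2510.1 ≈ 90.25 °C

T_f ≈ 90.2 °C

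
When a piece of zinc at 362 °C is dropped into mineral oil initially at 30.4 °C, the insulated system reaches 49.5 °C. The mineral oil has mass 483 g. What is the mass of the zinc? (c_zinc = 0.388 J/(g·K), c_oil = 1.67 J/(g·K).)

|Q_zinc| = |Q_oil|:
m·0.388·(362 − 49.5) = 483·1.67·(49.5 − 30.4)
121.25 m = 15406  ⇒  m ≈ 127.1 g

m ≈ 127 g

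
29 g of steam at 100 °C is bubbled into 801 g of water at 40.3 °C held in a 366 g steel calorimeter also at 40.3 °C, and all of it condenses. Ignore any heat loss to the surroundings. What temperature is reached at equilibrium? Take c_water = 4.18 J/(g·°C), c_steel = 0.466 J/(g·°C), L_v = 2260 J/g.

Setting the total heat transfer to zero:
latent heat released on condensation: 29×2260 = 65540; condensed water 100 °C→T: 121.22(T − 100); original water: 3348.2(T − 40.3); cup: 170.56(T − 40.3)
3640 T = 65540 + 12122 + 141805 = 219467
T ≈ 60.29 °C (< 100 °C, so full condensation is consistent).

T_f ≈ 60.3 °C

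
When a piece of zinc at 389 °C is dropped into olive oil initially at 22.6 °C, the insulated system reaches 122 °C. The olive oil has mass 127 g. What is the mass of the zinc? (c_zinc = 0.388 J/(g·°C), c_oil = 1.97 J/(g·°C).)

Heat lost by the zinc = heat gained by the oil:
m×0.388×(389 − 122) = 127×1.97×(122 − 22.6)
103.6 m = 24869  ⇒  m ≈ 240.1 g

m ≈ 240 g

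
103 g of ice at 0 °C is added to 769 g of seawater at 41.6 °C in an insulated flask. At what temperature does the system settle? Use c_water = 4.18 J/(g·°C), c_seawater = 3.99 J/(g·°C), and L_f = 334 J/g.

Energy balance with sensible and latent terms:
latent heat to melt: 103·334 = 34402
  warm the meltwater: 430.54 T
  seawater cools: 769·3.99·(T − 41.6) = 3068.3(T − 41.6)
3498.8 T = 127642 − 34402 = 93240
T ≈ 26.65 °C (positive, so assuming full melt was valid).

T_f ≈ 26.6 °C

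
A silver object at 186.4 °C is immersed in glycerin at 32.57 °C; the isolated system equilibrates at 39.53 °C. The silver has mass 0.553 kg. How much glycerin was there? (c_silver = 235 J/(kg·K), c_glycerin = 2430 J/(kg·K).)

m ≈ 1.13 kg

|Q_silver| = |Q_glycerin|:
0.553·235·(186.4 − 39.53) = m·2430·(39.53 − 32.57)
16913 m = 19086  ⇒  m ≈ 1.129 kg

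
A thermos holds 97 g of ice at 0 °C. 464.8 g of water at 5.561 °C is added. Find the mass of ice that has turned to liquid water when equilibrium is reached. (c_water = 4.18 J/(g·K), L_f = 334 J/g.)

m_melted ≈ 32.3 g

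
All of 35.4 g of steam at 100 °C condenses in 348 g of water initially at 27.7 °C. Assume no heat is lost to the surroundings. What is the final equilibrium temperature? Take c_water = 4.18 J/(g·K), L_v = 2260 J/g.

T_f ≈ 84.3 °C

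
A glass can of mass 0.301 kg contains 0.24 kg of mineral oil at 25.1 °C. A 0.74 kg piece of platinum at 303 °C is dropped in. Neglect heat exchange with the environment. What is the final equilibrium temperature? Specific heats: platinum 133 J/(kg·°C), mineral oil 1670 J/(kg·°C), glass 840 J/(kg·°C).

T_f ≈ 61.5 °C

Heat gained plus heat lost sum to zero:
0.74×133×(T − 303) + 0.24×1670×(T − 25.1) + 0.301×840×(T − 25.1) = 0
98.42(T − 303) + 400.8(T − 25.1) + 252.84(T − 25.1) = 0
752.06 T = 46228
T ≈ 61.47 °C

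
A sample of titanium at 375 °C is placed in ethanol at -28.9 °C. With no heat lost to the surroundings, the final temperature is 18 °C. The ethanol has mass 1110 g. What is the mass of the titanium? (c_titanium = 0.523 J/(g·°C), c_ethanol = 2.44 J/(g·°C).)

Let T be the final temperature. ΣQ_i = 0:
m·0.523·(18 − 375) + 1110·2.44·(18 − (-28.9)) = 0
-186.71 m = -127024
m = -127024/-186.71 ≈ 680.3 g

m ≈ 680 g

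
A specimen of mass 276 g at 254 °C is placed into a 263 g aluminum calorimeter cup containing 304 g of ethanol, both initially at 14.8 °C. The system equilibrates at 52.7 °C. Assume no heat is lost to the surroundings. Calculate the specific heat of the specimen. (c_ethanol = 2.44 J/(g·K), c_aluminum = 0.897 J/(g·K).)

Taking heat into each body as positive, Σ m c ΔT = 0:
276×c×(52.7 − 254) + 304×2.44×(52.7 − 14.8) + 263×0.897×(52.7 − 14.8) = 0
-55559 c = -37054
c = -37054/-55559 ≈ 0.6669 J/(g·K)

c ≈ 0.667 J/(g·K)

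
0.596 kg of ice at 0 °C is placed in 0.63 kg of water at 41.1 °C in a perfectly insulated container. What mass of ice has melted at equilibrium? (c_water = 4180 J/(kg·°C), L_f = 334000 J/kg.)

m_melted ≈ 0.324 kg

Heat available from the water dropping to 0 °C: 0.63·4180·41.1 = 108233 J.
Fully melting the ice requires m_ice L_f = 0.596·334000 = 199064 J.
Since 108233 < 199064 J, not all the ice melts; equilibrium is at 0 °C.
m_melted·334000 = 108233  ⇒  m_melted ≈ 0.3241 kg.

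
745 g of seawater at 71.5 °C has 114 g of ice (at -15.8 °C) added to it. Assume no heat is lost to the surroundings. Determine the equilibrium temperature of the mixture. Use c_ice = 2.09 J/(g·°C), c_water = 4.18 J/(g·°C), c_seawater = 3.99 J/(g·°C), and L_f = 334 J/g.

T_f ≈ 49.5 °C

Taking heat into each body as positive, Σ m c ΔT = 0:
warm ice to 0 °C: 114·2.09·(0 − (-15.8)) = 3764.5
  latent heat to melt: 114·334 = 38076
  warm the meltwater: 476.52 T
  seawater cools: 745·3.99·(T − 71.5) = 2972.6(T − 71.5)
3449.1 T = 212537 − 41841 = 170697
T ≈ 49.49 °C — above 0 °C, consistent with complete melting.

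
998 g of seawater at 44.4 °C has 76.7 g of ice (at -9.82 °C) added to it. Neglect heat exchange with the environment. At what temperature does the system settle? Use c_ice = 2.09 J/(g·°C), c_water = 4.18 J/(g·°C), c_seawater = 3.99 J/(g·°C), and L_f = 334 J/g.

T_f ≈ 34.8 °C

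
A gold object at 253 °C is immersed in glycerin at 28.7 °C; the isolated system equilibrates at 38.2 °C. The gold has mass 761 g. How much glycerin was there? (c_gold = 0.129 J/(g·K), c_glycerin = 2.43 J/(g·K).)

Setting the total heat transfer to zero:
761·0.129·(38.2 − 253) + m·2.43·(38.2 − 28.7) = 0
23.09 m = 21087
m = 21087/23.09 ≈ 913.4 g

m ≈ 913 g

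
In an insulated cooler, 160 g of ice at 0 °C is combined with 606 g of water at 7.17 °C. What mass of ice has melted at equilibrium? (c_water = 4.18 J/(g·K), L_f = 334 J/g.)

Cooling the water to 0 °C releases 606·4.18·7.17 = 18162 J.
Melting all 160 g of ice would need 160·334 = 53440 J.
Since 18162 < 53440 J, not all the ice melts; equilibrium is at 0 °C.
m_melt = 18162 / L_f = 54.38 g.

m_melted ≈ 54.4 g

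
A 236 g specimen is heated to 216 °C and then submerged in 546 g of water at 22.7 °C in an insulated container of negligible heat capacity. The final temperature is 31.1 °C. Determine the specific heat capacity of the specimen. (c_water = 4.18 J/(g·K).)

Setting the total heat transfer to zero:
236×c×(31.1 − 216) + 546×4.18×(31.1 − 22.7) = 0
-43636 c = -19171
c = -19171/-43636 ≈ 0.4393 J/(g·K)

c ≈ 0.439 J/(g·K)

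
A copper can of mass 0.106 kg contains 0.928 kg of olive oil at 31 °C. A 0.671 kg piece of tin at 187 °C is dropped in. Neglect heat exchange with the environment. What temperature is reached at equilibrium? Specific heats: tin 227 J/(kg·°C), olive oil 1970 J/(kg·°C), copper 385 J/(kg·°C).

Energy conservation, ΣQ = 0:
0.671*227*(T − 187) + 0.928*1970*(T − 31) + 0.106*385*(T − 31) = 0
152.32(T − 187) + 1828.2(T − 31) + 40.81(T − 31) = 0
(152.32 + 1828.2 + 40.81) T = 152.32*187 + 1828.2*31 + 40.81*31
T = 86421/2021.3 ≈ 42.76 °C

T_f ≈ 42.8 °C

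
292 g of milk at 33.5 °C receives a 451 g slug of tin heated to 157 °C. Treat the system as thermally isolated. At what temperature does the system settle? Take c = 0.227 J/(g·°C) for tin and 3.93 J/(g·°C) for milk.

T_f ≈ 43.6 °C

Let T be the final temperature. ΣQ_i = 0:
451×0.227×(T − 157) + 292×3.93×(T − 33.5) = 0
102.38(T − 157) + 1147.6(T − 33.5) = 0
(102.38 + 1147.6) T = 102.38×157 + 1147.6×33.5
T = 54516 / 1249.9 = 43.6 °C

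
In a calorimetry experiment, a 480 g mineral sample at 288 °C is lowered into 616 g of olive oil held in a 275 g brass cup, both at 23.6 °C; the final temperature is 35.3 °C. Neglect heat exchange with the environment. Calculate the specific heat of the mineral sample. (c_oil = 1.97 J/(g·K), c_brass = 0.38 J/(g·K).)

Setting the total heat transfer to zero:
480×c×(35.3 − 288) + 616×1.97×(35.3 − 23.6) + 275×0.38×(35.3 − 23.6) = 0
-121296 c = -15421
c = -15421/-121296 ≈ 0.1271 J/(g·K)

c ≈ 0.127 J/(g·K)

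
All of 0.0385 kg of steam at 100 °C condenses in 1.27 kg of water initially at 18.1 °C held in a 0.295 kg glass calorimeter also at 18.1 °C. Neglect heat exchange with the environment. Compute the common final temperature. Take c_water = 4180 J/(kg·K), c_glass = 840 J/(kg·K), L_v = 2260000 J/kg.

T_f ≈ 35.6 °C

Energy conservation, ΣQ = 0:
condense steam: −0.0385×2260000 = −87010; condensed water 100 °C→T: 160.93(T − 100); water warms: 1.27×4180×(T − 18.1) = 5308.6(T − 18.1); cup: 247.8(T − 18.1)
5717.3 T = 87010 + 16093 + 100571 = 203674
T ≈ 35.62 °C — below 100 °C, confirming all the steam condensed.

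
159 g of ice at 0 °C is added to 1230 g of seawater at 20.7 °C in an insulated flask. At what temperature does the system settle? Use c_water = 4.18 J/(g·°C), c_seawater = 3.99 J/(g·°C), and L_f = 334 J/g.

T_f ≈ 8.7 °C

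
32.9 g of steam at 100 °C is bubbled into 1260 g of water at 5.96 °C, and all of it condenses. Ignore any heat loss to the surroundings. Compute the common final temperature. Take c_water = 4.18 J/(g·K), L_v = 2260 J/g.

Taking heat into each body as positive, Σ m c ΔT = 0:
steam→water at 100 °C releases m L_v = 32.9×2260 = 74354; condensed water 100 °C→T: 137.52(T − 100); original water: 5266.8(T − 5.96)
5404.3 T = 74354 + 13752 + 31390 = 119496
T ≈ 22.11 °C, under the boiling point, so the assumption holds.

T_f ≈ 22.1 °C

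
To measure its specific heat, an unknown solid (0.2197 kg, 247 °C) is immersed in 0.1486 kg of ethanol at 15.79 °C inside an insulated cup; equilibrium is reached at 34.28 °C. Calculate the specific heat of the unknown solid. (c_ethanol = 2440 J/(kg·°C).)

c ≈ 143 J/(kg·°C)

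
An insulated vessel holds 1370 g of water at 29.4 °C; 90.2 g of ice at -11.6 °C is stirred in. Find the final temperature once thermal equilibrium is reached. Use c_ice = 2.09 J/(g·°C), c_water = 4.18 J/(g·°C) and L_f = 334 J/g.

T_f ≈ 22.3 °C

Net heat exchanged in the isolated system is zero:
ice -11.6→0 °C: 90.2·2.09·11.6 = 2186.8
  latent heat to melt: 90.2·334 = 30127
  warm the meltwater: 377.04 T
  water: 5726.6(T − 29.4)
6103.6 T = 168362 − 32314 = 136048
T ≈ 22.29 °C (positive, so assuming full melt was valid).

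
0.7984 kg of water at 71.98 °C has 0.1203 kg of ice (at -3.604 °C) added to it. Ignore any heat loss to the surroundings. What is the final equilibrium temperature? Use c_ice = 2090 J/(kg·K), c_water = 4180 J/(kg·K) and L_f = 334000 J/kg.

Let T be the final temperature. ΣQ_i = 0:
warm ice to 0 °C: 0.1203×2090×(0 − (-3.604)) = 906.14
  fusion: m_ice L_f = 0.1203×334000 = 40180
  warm the meltwater: 502.85 T
  water: 3337.3(T − 71.98)
3840.2 T = 240220 − 41086 = 199133
T ≈ 51.86 °C (positive, so assuming full melt was valid).

T_f ≈ 51.9 °C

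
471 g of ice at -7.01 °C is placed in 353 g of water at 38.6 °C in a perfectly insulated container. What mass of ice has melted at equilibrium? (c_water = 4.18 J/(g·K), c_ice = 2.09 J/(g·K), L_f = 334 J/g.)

Cooling the water to 0 °C releases 353×4.18×38.6 = 56956 J.
Warming the ice to 0 °C takes 471×2.09×7.01 = 6900.6 J, leaving 50055 J for melting.
To melt every bit of ice: 471×334 = 157314 J.
50055 J < 157314 J, so only part of the ice melts and the system sits at 0 °C.
m_melted×334 = 50055  ⇒  m_melted ≈ 149.9 g.

m_melted ≈ 150 g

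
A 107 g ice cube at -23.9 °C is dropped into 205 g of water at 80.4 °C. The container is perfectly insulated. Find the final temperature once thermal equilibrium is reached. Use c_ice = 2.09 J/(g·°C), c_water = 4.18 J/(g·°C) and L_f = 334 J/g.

T_f ≈ 21.3 °C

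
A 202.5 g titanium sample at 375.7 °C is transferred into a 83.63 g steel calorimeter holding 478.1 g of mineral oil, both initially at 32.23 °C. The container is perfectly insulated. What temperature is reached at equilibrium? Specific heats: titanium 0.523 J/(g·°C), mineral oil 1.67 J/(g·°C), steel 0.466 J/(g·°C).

T_f ≈ 70.8 °C

With ΣQ=0 the equilibrium temperature is the m·c-weighted mean:
T_f = (105.91·375.7 + 798.43·32.23 + 38.97·32.23) / (105.91 + 798.43 + 38.97)
    = 66779 / 943.31 ≈ 70.79 °C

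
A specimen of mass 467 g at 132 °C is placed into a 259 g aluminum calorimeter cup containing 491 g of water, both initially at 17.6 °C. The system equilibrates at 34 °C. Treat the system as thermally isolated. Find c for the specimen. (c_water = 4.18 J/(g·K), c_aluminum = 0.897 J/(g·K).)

c ≈ 0.819 J/(g·K)

Taking heat into each body as positive, Σ m c ΔT = 0:
467×c×(34 − 132) + 491×4.18×(34 − 17.6) + 259×0.897×(34 − 17.6) = 0
-45766 c = -37469
c = -37469/-45766 ≈ 0.8187 J/(g·K)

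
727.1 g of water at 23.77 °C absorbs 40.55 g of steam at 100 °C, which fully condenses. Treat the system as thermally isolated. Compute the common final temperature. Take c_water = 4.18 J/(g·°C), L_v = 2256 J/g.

Net heat exchanged in the isolated system is zero:
steam→water at 100 °C releases m L_v = 40.55×2256 = 91481; condensate cools 100→T: 40.55×4.18×(T − 100) = 169.5(T − 100); original water: 3039.3(T − 23.77)
3208.8 T = 91481 + 16950 + 72244 = 180674
T ≈ 56.31 °C — below 100 °C, confirming all the steam condensed.

T_f ≈ 56.3 °C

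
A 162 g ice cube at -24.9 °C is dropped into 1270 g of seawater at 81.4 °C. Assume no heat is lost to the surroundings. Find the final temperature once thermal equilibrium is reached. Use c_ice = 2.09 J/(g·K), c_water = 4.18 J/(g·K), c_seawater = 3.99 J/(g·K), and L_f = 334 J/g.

T_f ≈ 60.9 °C

Let T be the final temperature. ΣQ_i = 0:
ice -24.9→0 °C: 162×2.09×24.9 = 8430.6; fusion: m_ice L_f = 162×334 = 54108; meltwater 0→T: 162×4.18×T = 677.16 T; seawater cools: 1270×3.99×(T − 81.4) = 5067.3(T − 81.4)
5744.5 T = 412478 − 62539 = 349940
T ≈ 60.92 °C — above 0 °C, consistent with complete melting.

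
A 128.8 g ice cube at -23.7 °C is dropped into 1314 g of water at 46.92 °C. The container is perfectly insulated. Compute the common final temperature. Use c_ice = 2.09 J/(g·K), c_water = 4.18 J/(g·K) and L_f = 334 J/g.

T_f ≈ 34.5 °C

Let T be the final temperature. ΣQ_i = 0:
warm ice to 0 °C: 128.8·2.09·(0 − (-23.7)) = 6379.9; fusion: m_ice L_f = 128.8·334 = 43019; warm the meltwater: 538.38 T; water: 5492.5(T − 46.92)
6030.9 T = 257709 − 49399 = 208310
T ≈ 34.54 °C — above 0 °C, consistent with complete melting.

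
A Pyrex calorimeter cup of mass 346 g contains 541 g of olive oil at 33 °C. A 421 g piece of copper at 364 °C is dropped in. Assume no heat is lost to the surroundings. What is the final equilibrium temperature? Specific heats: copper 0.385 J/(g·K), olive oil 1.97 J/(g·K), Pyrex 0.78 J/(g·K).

Let T be the final temperature. ΣQ_i = 0:
421*0.385*(T − 364) + 541*1.97*(T − 33) + 346*0.78*(T − 33) = 0
162.09(T − 364) + 1065.8(T − 33) + 269.88(T − 33) = 0
1497.7 T = 103075
T = 103075 / 1497.7 = 68.8 °C

T_f ≈ 68.8 °C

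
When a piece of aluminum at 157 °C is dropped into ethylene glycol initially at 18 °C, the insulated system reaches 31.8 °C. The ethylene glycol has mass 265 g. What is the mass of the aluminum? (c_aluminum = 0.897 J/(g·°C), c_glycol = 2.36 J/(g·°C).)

m ≈ 76.8 g

Heat gained plus heat lost sum to zero:
m·0.897·(31.8 − 157) + 265·2.36·(31.8 − 18) = 0
-112.3 m = -8630.5
m = -8630.5/-112.3 ≈ 76.85 g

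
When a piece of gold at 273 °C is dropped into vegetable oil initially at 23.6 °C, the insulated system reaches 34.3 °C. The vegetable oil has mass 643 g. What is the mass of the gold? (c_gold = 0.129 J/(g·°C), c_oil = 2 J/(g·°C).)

m ≈ 447 g

Heat lost by the gold = heat gained by the oil:
m·0.129·(273 − 34.3) = 643·2·(34.3 − 23.6)
30.79 m = 13760  ⇒  m ≈ 446.9 g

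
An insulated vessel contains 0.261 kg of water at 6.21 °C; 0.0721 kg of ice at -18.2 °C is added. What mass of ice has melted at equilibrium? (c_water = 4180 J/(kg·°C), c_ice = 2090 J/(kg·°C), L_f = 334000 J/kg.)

m_melted ≈ 0.0121 kg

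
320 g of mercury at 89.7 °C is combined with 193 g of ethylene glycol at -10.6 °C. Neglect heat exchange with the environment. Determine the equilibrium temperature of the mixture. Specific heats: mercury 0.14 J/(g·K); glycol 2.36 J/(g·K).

T_f ≈ -1.6 °C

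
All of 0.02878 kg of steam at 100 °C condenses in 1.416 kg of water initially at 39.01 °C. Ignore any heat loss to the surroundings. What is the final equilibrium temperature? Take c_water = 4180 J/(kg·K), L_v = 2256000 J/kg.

T_f ≈ 51.0 °C

Energy balance with sensible and latent terms:
condense steam: −0.02878×2256000 = −64928
  condensed water 100 °C→T: 120.3(T − 100)
  water warms: 1.416×4180×(T − 39.01) = 5918.9(T − 39.01)
6039.2 T = 64928 + 12030 + 230896 = 307853
T ≈ 50.98 °C, under the boiling point, so the assumption holds.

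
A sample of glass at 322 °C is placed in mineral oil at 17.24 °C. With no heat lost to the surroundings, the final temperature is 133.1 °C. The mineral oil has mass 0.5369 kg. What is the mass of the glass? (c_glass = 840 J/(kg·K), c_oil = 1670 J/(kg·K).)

m ≈ 0.655 kg

Setting the total heat transfer to zero:
m·840·(133.1 − 322) + 0.5369·1670·(133.1 − 17.24) = 0
-158676 m = -103883
m = -103883/-158676 ≈ 0.6547 kg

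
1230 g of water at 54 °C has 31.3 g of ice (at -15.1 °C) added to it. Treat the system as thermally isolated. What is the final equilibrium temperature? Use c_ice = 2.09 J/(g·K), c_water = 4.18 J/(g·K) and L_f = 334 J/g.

T_f ≈ 50.5 °C

Taking heat into each body as positive, Σ m c ΔT = 0:
warm ice to 0 °C: 31.3×2.09×(0 − (-15.1)) = 987.8; fusion: m_ice L_f = 31.3×334 = 10454; warm the meltwater: 130.83 T; water: 5141.4(T − 54)
5272.2 T = 277636 − 11442 = 266194
T ≈ 50.49 °C. Since T > 0 °C, the all-ice-melts assumption holds.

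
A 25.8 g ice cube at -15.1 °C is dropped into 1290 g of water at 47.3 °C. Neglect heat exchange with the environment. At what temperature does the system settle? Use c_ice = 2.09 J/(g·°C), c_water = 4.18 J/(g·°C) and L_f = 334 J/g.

T_f ≈ 44.7 °C

Net heat exchanged in the isolated system is zero:
warm ice to 0 °C: 25.8·2.09·(0 − (-15.1)) = 814.22
  latent heat to melt: 25.8·334 = 8617.2
  meltwater 0→T: 25.8·4.18·T = 107.84 T
  water cools: 1290·4.18·(T − 47.3) = 5392.2(T − 47.3)
5500 T = 255051 − 9431.4 = 245620
T ≈ 44.66 °C — above 0 °C, consistent with complete melting.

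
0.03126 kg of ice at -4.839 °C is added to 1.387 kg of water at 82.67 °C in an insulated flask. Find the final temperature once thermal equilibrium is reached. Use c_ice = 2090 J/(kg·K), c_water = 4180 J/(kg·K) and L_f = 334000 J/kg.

Setting the total heat transfer to zero:
warm ice to 0 °C: 0.03126·2090·(0 − (-4.839)) = 316.15; fusion: m_ice L_f = 0.03126·334000 = 10441; warm the meltwater: 130.67 T; water: 5797.7(T − 82.67)
5928.3 T = 479293 − 10757 = 468536
T ≈ 79.03 °C. Since T > 0 °C, the all-ice-melts assumption holds.

T_f ≈ 79.0 °C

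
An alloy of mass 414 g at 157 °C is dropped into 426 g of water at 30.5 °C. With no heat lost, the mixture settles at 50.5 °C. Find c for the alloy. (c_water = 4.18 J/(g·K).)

c ≈ 0.808 J/(g·K)

Let T be the final temperature. ΣQ_i = 0:
414×c×(50.5 − 157) + 426×4.18×(50.5 − 30.5) = 0
-44091 c = -35614
c = -35614/-44091 ≈ 0.8077 J/(g·K)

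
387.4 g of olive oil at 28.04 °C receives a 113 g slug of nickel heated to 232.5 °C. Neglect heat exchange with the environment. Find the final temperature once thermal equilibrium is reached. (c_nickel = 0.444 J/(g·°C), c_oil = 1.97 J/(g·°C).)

Conservation of energy gives ΣQ = 0:
113×0.444×(T − 232.5) + 387.4×1.97×(T − 28.04) = 0
813.35 T = 33065
T = 33065 / 813.35 = 40.7 °C

T_f ≈ 40.7 °C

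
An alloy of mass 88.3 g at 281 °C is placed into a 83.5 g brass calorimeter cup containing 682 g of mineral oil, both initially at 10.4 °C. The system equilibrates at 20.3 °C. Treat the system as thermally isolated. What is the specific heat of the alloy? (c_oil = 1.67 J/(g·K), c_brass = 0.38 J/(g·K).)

c ≈ 0.503 J/(g·K)

Let T be the final temperature. ΣQ_i = 0:
88.3×c×(20.3 − 281) + 682×1.67×(20.3 − 10.4) + 83.5×0.38×(20.3 − 10.4) = 0
-23020 c = -11590
c = -11590/-23020 ≈ 0.5035 J/(g·K)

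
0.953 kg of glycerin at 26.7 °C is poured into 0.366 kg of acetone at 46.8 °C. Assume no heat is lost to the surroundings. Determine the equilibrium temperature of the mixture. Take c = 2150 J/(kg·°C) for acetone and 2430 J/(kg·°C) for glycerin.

Energy conservation, ΣQ = 0:
0.366×2150×(T − 46.8) + 0.953×2430×(T − 26.7) = 0
786.9(T − 46.8) + 2315.8(T − 26.7) = 0
(786.9 + 2315.8) T = 786.9×46.8 + 2315.8×26.7
T = 98659 / 3102.7 = 31.8 °C

T_f ≈ 31.8 °C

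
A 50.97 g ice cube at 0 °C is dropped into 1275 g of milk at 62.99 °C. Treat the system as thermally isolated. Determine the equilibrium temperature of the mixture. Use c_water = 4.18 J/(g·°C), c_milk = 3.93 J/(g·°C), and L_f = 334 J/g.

T_f ≈ 57.2 °C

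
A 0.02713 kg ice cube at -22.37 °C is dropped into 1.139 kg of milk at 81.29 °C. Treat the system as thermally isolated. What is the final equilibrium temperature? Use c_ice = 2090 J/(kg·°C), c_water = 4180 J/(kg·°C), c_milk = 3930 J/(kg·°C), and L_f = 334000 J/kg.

T_f ≈ 77.0 °C

Energy balance with sensible and latent terms:
ice -22.37→0 °C: 0.02713×2090×22.37 = 1268.4; fusion: m_ice L_f = 0.02713×334000 = 9061.4; warm the meltwater: 113.4 T; milk cools: 1.139×3930×(T − 81.29) = 4476.3(T − 81.29)
4589.7 T = 363876 − 10330 = 353546
T ≈ 77.03 °C (positive, so assuming full melt was valid).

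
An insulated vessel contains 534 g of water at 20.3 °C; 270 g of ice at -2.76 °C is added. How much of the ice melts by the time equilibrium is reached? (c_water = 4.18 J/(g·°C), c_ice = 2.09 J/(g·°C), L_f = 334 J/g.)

m_melted ≈ 131 g

Cooling the water to 0 °C releases 534·4.18·20.3 = 45312 J.
Of that, 270·2.09·2.76 = 1557.5 J goes to bring the ice to 0 °C, leaving 43755 J.
Fully melting the ice requires m_ice L_f = 270·334 = 90180 J.
43755 J < 90180 J, so only part of the ice melts and the system sits at 0 °C.
m_melt = 43755 / L_f = 131 g.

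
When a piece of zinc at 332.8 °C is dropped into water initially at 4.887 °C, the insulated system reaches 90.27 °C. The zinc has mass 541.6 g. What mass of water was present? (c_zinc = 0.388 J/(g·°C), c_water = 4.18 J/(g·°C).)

m ≈ 143 g

|Q_zinc| = |Q_water|:
541.6·0.388·(332.8 − 90.27) = m·4.18·(90.27 − 4.887)
356.9 m = 50965  ⇒  m ≈ 142.8 g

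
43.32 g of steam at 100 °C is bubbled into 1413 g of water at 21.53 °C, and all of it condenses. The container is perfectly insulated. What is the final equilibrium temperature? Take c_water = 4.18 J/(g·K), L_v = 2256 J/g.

Energy conservation, ΣQ = 0:
condense steam: −43.32×2256 = −97730
  condensate cools 100→T: 43.32×4.18×(T − 100) = 181.08(T − 100)
  original water: 5906.3(T − 21.53)
6087.4 T = 97730 + 18108 + 127164 = 243001
T ≈ 39.92 °C — below 100 °C, confirming all the steam condensed.

T_f ≈ 39.9 °C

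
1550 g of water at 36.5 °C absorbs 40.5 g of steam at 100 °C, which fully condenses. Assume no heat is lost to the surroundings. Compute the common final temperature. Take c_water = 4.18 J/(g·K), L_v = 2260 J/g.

Let T be the final temperature. ΣQ_i = 0:
latent heat released on condensation: 40.5·2260 = 91530
  condensate cools 100→T: 40.5·4.18·(T − 100) = 169.29(T − 100)
  water warms: 1550·4.18·(T − 36.5) = 6479(T − 36.5)
6648.3 T = 91530 + 16929 + 236484 = 344942
T ≈ 51.88 °C (< 100 °C, so full condensation is consistent).

T_f ≈ 51.9 °C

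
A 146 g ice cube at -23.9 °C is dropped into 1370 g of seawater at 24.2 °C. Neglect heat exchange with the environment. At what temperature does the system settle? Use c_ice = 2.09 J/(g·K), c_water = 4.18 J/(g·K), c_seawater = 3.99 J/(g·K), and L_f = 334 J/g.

T_f ≈ 12.5 °C

Conservation of energy gives ΣQ = 0:
ice -23.9→0 °C: 146×2.09×23.9 = 7292.8; melt ice: 146×334 = 48764; warm the meltwater: 610.28 T; seawater cools: 1370×3.99×(T − 24.2) = 5466.3(T − 24.2)
6076.6 T = 132284 − 56057 = 76228
T ≈ 12.54 °C — above 0 °C, consistent with complete melting.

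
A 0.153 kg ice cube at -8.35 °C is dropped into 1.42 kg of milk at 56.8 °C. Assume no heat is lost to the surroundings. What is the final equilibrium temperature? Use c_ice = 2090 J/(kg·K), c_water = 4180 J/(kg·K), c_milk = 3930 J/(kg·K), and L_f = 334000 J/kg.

T_f ≈ 42.3 °C

Net heat exchanged in the isolated system is zero:
ice -8.35→0 °C: 0.153×2090×8.35 = 2670.1; melt ice: 0.153×334000 = 51102; warm the meltwater: 639.54 T; milk: 5580.6(T − 56.8)
6220.1 T = 316978 − 53772 = 263206
T ≈ 42.32 °C — above 0 °C, consistent with complete melting.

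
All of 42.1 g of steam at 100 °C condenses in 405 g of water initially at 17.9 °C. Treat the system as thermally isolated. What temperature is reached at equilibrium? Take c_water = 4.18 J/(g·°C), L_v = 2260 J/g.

T_f ≈ 76.5 °C

Setting the total heat transfer to zero:
latent heat released on condensation: 42.1×2260 = 95146; condensed water 100 °C→T: 175.98(T − 100); original water: 1692.9(T − 17.9)
1868.9 T = 95146 + 17598 + 30303 = 143047
T ≈ 76.54 °C, under the boiling point, so the assumption holds.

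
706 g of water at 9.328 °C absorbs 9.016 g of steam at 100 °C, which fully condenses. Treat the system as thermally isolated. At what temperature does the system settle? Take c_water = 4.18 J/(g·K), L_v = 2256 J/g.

T_f ≈ 17.3 °C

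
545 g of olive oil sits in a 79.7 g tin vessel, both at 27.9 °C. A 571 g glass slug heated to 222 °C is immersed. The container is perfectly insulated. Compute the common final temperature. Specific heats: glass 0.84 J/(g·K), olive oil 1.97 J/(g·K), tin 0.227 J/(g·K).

T_f ≈ 87.1 °C

Conservation of energy gives ΣQ = 0:
571×0.84×(T − 222) + 545×1.97×(T − 27.9) + 79.7×0.227×(T − 27.9) = 0
479.64(T − 222) + 1073.7(T − 27.9) + 18.09(T − 27.9) = 0
1571.4 T = 136940
T = 136940 / 1571.4 = 87.1 °C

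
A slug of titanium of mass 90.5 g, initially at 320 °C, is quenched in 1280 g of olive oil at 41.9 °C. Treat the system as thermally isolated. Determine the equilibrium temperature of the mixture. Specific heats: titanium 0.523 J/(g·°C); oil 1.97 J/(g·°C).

T_f ≈ 47.0 °C

T_f is the heat-capacity-weighted average of the initial temperatures:
T_f = (47.33×320 + 2521.6×41.9) / (47.33 + 2521.6)
    = 120801 / 2568.9 ≈ 47.02 °C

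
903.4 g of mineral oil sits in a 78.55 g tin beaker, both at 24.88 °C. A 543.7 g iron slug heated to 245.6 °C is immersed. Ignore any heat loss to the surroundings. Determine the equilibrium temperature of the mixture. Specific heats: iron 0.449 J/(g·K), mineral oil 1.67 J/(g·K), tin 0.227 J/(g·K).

With ΣQ=0 the equilibrium temperature is the m·c-weighted mean:
T_f = (244.12·245.6 + 1508.7·24.88 + 17.83·24.88) / (244.12 + 1508.7 + 17.83)
    = 97936 / 1770.6 ≈ 55.31 °C

T_f ≈ 55.3 °C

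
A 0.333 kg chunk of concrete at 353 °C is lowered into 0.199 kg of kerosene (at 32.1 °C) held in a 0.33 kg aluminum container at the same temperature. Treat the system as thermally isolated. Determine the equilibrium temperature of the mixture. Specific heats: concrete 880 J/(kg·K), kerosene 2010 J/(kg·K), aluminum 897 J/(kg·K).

Conservation of energy gives ΣQ = 0:
0.333*880*(T − 353) + 0.199*2010*(T − 32.1) + 0.33*897*(T − 32.1) = 0
293.04(T − 353) + 399.99(T − 32.1) + 296.01(T − 32.1) = 0
(293.04 + 399.99 + 296.01) T = 293.04*353 + 399.99*32.1 + 296.01*32.1
T = 125785/989.04 ≈ 127.18 °C

T_f ≈ 127.2 °C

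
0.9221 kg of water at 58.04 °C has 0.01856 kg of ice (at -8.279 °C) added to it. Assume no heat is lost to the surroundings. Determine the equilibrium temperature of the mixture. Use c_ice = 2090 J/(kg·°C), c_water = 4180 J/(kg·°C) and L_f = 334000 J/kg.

T_f ≈ 55.2 °C

Heat gained plus heat lost sum to zero:
ice -8.279→0 °C: 0.01856·2090·8.279 = 321.15
  fusion: m_ice L_f = 0.01856·334000 = 6199
  meltwater 0→T: 0.01856·4180·T = 77.58 T
  water cools: 0.9221·4180·(T − 58.04) = 3854.4(T − 58.04)
3932 T = 223708 − 6520.2 = 217188
T ≈ 55.24 °C. Since T > 0 °C, the all-ice-melts assumption holds.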